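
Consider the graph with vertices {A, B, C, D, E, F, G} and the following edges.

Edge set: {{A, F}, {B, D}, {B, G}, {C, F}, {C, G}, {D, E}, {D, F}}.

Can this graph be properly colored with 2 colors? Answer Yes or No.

The cycle G-B-D-F-C-G has odd length 5, so it cannot be 2-colored; at least 3 colors are needed.
So 2 colors are not enough.

No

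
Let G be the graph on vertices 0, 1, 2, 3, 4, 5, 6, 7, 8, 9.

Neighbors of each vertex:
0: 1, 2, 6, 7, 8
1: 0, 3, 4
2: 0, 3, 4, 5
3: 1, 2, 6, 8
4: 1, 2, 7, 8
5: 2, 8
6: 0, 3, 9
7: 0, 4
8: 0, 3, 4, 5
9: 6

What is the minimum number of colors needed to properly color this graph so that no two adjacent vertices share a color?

2

2 and 5 are adjacent, so at least 2 colors are needed.
2 colors suffice: color a → {0, 3, 4, 5, 9}; color b → {1, 2, 6, 7, 8}. Each edge has distinct colors on its endpoints.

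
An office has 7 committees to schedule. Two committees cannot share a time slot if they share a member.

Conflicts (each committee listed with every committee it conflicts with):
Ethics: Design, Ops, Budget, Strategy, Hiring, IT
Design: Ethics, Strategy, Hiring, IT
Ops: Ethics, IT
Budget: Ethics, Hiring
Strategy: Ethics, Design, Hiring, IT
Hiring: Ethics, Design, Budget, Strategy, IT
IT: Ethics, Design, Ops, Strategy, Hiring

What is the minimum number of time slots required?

5

Ethics, Design, Strategy, Hiring, IT all conflict with each other, so at least 5 time slots are needed.
5 time slots suffice: time slot 1 → {Ethics}; time slot 2 → {Budget, IT}; time slot 3 → {Ops, Hiring}; time slot 4 → {Design}; time slot 5 → {Strategy}. Each listed conflict is separated.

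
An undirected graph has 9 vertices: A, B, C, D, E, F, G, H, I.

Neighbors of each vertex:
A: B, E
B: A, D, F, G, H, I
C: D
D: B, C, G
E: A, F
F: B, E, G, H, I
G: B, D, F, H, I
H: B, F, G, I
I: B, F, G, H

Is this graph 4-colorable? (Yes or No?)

B, F, G, H, I form a clique, so at least 5 colors are needed.
So 4 colors are not enough.

No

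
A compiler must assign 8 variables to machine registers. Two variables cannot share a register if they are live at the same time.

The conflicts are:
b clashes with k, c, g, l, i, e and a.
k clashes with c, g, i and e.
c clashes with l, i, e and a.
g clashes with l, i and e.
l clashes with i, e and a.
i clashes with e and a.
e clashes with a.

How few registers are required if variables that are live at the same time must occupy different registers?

b, c, l, i, e, a pairwise conflict, so at least 6 registers are needed.
Using 6 registers: b=2, k=5, c=4, g=4, l=5, i=1, e=3, a=6. No two conflicting variables share a register.

6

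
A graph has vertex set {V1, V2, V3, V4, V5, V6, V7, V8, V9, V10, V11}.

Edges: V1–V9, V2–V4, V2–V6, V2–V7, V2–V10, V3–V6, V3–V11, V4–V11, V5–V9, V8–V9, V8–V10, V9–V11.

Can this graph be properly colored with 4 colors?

The chromatic number is 3. The cycle V3-V6-V2-V4-V11-V3 has odd length 5, so it cannot be 2-colored; at least 3 colors are needed.
3 colors suffice: color 1 → {V2, V3, V9}; color 2 → {V1, V5, V6, V7, V8, V11}; color 3 → {V4, V10}.
Since 4 ≥ 3, a proper 4-coloring certainly exists.

Yes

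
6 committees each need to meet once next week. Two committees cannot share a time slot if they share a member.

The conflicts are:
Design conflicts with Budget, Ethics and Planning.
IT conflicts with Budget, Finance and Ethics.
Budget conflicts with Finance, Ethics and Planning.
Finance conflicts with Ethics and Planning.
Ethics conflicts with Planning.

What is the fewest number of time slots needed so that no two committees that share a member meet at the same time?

Design, Budget, Ethics, Planning all conflict with each other, so at least 4 time slots are needed.
Using 4 time slots: Design=4, IT=3, Budget=2, Finance=4, Ethics=1, Planning=3. Each listed conflict is separated.

4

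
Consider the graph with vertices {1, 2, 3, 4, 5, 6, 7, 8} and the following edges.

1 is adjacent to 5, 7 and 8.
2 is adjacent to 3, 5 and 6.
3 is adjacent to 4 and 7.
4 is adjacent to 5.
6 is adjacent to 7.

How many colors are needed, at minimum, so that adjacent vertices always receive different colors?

The cycle 6-7-1-5-2-6 has odd length 5, so it cannot be 2-colored; at least 3 colors are needed.
A valid assignment using 3 colors: 1=red, 2=red, 3=green, 4=red, 5=blue, 6=green, 7=blue, 8=blue. Every edge joins two different colors.

3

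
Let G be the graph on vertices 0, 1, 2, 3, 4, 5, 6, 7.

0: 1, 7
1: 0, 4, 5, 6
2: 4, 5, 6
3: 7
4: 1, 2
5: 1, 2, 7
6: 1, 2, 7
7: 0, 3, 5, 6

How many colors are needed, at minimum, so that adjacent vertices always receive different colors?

2

0 and 7 are adjacent, so at least 2 colors are needed.
2 colors suffice: color a → {1, 2, 7}; color b → {0, 3, 4, 5, 6}. No two adjacent vertices share a color.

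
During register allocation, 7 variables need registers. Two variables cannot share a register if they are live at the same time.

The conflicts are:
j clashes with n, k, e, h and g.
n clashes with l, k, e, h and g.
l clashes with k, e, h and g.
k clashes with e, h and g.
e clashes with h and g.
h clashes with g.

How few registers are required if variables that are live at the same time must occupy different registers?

6

j, n, k, e, h, g are mutually in conflict, so at least 6 registers are needed.
6 registers suffice: j=6, n=1, l=6, k=2, e=4, h=5, g=3. Every pair that conflicts lands in different registers.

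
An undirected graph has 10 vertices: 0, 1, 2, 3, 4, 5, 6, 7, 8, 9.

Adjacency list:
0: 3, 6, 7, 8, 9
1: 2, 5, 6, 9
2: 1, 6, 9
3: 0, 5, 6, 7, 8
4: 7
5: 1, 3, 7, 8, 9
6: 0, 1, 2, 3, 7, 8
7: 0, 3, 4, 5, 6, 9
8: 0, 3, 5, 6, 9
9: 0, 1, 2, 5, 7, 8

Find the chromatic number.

4

0, 3, 6, 8 are mutually adjacent (a clique of size 4), so at least 4 colors are needed.
4 colors suffice: color a → {4, 6, 9}; color b → {1, 7, 8}; color c → {0, 2, 5}; color d → {3}. Each edge has distinct colors on its endpoints.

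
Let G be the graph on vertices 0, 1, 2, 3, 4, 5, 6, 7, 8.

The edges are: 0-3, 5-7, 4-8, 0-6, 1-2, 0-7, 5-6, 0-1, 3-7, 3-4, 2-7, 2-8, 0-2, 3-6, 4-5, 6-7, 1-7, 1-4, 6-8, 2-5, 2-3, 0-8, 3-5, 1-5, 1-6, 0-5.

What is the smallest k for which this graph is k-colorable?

0, 2, 3, 5, 7 are mutually adjacent (a clique of size 5), so at least 5 colors are needed.
5 colors suffice: color a → {5, 8}; color b → {0, 4}; color c → {2, 6}; color d → {1, 3}; color e → {7}. Each edge has distinct colors on its endpoints.

5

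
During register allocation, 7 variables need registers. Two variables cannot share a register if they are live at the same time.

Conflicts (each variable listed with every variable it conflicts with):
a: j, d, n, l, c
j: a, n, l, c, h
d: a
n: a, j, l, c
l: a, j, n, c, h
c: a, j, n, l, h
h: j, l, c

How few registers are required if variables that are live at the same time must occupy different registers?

a, j, n, l, c pairwise conflict, so at least 5 registers are needed.
Using 5 registers: a=4, j=1, d=1, n=5, l=3, c=2, h=4. No two conflicting variables share a register.

5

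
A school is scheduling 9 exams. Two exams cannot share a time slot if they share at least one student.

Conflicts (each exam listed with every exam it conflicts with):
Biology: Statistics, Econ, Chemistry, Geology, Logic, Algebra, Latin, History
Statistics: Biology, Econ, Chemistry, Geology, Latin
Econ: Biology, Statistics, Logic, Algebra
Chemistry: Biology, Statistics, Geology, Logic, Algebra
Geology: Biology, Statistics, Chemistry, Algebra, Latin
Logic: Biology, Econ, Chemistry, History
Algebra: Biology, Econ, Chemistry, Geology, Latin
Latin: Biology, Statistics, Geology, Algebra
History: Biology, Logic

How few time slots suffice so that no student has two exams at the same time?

Biology, Geology, Algebra, Latin are mutually in conflict, so at least 4 time slots are needed.
4 time slots suffice: Biology=1, Statistics=3, Econ=4, Chemistry=4, Geology=2, Logic=2, Algebra=3, Latin=4, History=3. No two conflicting exams share a time slot.

4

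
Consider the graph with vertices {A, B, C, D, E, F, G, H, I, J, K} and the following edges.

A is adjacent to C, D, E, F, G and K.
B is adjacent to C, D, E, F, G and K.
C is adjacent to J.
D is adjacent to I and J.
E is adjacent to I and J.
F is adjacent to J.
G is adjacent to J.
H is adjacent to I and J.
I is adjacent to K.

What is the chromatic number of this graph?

2

E and J are adjacent, so at least 2 colors are needed.
2 colors suffice: color red → {A, B, I, J}; color blue → {C, D, E, F, G, H, K}. Each edge has distinct colors on its endpoints.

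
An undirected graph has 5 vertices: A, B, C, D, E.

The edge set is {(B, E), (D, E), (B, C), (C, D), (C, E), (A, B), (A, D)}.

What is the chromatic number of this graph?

B, C, E are pairwise adjacent, so at least 3 colors are needed.
3 colors suffice: color 1 → {B, D}; color 2 → {A, C}; color 3 → {E}. Each edge has distinct colors on its endpoints.

3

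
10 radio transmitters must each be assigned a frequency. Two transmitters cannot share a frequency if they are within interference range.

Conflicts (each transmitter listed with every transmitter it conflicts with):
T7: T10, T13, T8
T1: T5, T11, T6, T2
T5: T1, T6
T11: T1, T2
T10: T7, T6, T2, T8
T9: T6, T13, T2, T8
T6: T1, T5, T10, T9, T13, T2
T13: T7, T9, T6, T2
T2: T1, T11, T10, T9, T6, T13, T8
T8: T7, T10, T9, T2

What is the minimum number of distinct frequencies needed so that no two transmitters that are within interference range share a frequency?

T9, T6, T13, T2 are mutually in conflict, so at least 4 frequencies are needed.
4 frequencies suffice: T7=1, T1=3, T5=1, T11=2, T10=3, T9=3, T6=2, T13=4, T2=1, T8=2. No two conflicting transmitters share a frequency.

4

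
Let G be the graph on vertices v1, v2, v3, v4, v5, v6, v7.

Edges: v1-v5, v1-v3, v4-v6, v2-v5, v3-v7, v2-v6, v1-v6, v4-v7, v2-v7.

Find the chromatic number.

3

The cycle v4-v6-v1-v3-v7-v4 has odd length 5, so it cannot be 2-colored; at least 3 colors are needed.
3 colors suffice: color 1 → {v1, v7}; color 2 → {v3, v5, v6}; color 3 → {v2, v4}. No two adjacent vertices share a color.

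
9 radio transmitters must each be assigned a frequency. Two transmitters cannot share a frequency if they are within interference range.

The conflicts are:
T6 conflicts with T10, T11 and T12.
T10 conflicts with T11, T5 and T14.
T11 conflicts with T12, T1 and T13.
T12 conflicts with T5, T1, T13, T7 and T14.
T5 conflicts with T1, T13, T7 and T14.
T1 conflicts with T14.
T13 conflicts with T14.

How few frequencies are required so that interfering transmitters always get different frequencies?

4

T12, T5, T1, T14 are mutually in conflict, so at least 4 frequencies are needed.
4 frequencies suffice: frequency 1 → {T10, T12}; frequency 2 → {T11, T5}; frequency 3 → {T6, T7, T14}; frequency 4 → {T1, T13}. Each listed conflict is separated.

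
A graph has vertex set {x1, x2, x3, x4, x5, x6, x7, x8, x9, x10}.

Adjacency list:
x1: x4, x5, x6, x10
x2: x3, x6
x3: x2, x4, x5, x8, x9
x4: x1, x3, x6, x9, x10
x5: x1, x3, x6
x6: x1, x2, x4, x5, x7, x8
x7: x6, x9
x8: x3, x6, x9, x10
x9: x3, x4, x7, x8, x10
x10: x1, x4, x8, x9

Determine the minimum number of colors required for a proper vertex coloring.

3

x3, x4, x9 are pairwise adjacent, so at least 3 colors are needed.
3 colors suffice: x1=3, x2=2, x3=1, x4=2, x5=2, x6=1, x7=2, x8=2, x9=3, x10=1. No two adjacent vertices share a color.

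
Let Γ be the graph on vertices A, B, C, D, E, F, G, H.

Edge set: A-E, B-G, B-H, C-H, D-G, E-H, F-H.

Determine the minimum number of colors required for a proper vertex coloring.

D and G are adjacent, so at least 2 colors are needed.
2 colors suffice: color 1 → {A, G, H}; color 2 → {B, C, D, E, F}. Every edge joins two different colors.

2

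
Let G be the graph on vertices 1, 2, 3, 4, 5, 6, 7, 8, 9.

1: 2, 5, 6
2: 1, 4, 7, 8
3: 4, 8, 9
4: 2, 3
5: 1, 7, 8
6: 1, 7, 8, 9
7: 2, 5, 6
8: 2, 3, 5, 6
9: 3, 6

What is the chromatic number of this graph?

2

2 and 8 are adjacent, so at least 2 colors are needed.
2 colors suffice: color red → {2, 3, 5, 6}; color blue → {1, 4, 7, 8, 9}. No two adjacent vertices share a color.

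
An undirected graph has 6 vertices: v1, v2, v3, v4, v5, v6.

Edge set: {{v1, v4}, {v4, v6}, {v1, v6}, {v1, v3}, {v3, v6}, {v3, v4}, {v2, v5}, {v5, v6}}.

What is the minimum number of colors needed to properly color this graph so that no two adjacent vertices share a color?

v1, v3, v4, v6 form a clique, so at least 4 colors are needed.
One proper 4-coloring: v1=2, v2=1, v3=4, v4=3, v5=2, v6=1. Every edge joins two different colors.

4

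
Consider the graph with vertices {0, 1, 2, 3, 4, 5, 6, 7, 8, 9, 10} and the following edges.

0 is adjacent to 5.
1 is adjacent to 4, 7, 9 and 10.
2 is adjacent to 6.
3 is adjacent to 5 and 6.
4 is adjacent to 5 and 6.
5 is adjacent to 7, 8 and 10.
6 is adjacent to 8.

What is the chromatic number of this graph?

2

0 and 5 are adjacent, so at least 2 colors are needed.
2 colors suffice: color a → {1, 5, 6}; color b → {0, 2, 3, 4, 7, 8, 9, 10}. No two adjacent vertices share a color.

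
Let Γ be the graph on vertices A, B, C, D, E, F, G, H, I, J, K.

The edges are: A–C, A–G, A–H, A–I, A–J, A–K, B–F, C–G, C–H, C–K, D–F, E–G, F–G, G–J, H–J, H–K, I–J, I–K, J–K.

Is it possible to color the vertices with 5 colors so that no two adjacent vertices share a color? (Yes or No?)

Yes

The chromatic number is 4. A, I, J, K form a clique, so at least 4 colors are needed.
A valid assignment using 4 colors: A=red, B=blue, C=blue, D=blue, E=red, F=red, G=green, H=yellow, I=yellow, J=blue, K=green.
Since 5 ≥ 4, a proper 5-coloring certainly exists.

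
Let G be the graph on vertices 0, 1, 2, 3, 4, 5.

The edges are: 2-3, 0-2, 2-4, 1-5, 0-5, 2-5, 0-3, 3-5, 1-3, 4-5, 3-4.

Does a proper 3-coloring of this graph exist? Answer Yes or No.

No

0, 2, 3, 5 are mutually adjacent (a clique of size 4), so at least 4 colors are needed.
So 3 colors are not enough.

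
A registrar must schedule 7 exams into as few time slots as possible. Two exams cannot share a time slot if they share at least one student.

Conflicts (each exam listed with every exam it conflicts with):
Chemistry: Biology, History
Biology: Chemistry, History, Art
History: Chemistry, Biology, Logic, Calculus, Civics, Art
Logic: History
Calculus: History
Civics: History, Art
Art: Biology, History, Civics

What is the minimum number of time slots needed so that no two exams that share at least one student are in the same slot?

Chemistry, Biology, History are mutually in conflict, so at least 3 time slots are needed.
3 time slots suffice: time slot 1 → {History}; time slot 2 → {Biology, Logic, Calculus, Civics}; time slot 3 → {Chemistry, Art}. Every pair that conflicts lands in different time slots.

3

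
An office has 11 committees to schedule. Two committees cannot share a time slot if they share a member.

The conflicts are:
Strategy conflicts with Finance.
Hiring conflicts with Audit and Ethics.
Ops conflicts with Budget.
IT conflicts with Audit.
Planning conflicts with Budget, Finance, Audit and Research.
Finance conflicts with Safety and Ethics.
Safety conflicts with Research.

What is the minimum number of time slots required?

3

The cycle Ethics-Finance-Planning-Audit-Hiring-Ethics has odd length 5, so it cannot be 2-colored; at least 3 time slots are needed.
3 time slots suffice: time slot 1 → {Strategy, Hiring, Ops, IT, Planning, Safety}; time slot 2 → {Budget, Finance, Audit, Research}; time slot 3 → {Ethics}. Every pair that conflicts lands in different time slots.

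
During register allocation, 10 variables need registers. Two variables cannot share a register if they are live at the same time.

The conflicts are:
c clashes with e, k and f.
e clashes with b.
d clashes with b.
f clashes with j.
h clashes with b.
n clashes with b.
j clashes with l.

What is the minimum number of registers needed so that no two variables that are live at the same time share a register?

2

d and b conflict, so at least 2 registers are needed.
2 registers suffice: register 1 → {c, b, j}; register 2 → {e, k, d, f, h, n, l}. No two conflicting variables share a register.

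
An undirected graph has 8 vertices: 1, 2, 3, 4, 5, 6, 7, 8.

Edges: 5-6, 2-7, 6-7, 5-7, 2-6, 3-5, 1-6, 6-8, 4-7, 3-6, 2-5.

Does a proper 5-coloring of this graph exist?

Yes

The chromatic number is 4. 2, 5, 6, 7 are pairwise adjacent (a clique of size 4), so at least 4 colors are needed.
4 colors suffice: color red → {4, 6}; color blue → {1, 3, 7, 8}; color green → {5}; color yellow → {2}.
Since 5 ≥ 4, a proper 5-coloring certainly exists.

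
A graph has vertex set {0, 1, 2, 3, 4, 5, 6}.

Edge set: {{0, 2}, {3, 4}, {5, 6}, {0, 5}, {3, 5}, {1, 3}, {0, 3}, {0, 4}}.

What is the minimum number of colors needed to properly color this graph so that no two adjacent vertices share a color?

0, 3, 5 are pairwise adjacent, so at least 3 colors are needed.
3 colors suffice: color a → {0, 1, 6}; color b → {2, 3}; color c → {4, 5}. No two adjacent vertices share a color.

3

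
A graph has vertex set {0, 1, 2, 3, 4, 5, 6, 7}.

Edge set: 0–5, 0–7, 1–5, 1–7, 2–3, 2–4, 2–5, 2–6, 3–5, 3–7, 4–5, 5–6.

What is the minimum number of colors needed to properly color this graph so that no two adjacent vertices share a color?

3

2, 3, 5 are mutually adjacent, so at least 3 colors are needed.
3 colors suffice: color red → {5, 7}; color blue → {0, 1, 2}; color green → {3, 4, 6}. No two adjacent vertices share a color.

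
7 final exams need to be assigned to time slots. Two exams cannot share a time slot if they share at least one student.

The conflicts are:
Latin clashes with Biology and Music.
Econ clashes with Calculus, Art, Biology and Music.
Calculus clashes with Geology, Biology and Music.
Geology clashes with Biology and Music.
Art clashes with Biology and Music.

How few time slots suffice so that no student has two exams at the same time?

3

Calculus, Geology, Biology are mutually in conflict, so at least 3 time slots are needed.
3 time slots suffice: time slot 1 → {Biology, Music}; time slot 2 → {Latin, Econ, Geology}; time slot 3 → {Calculus, Art}. Each listed conflict is separated.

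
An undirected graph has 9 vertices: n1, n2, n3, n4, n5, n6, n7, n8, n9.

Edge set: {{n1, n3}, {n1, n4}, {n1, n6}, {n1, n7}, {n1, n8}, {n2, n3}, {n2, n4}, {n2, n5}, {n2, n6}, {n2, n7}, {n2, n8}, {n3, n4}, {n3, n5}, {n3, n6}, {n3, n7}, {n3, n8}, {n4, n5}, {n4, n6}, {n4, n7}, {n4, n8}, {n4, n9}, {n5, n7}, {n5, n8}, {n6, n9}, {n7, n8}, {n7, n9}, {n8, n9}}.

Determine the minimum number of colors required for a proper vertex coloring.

n2, n3, n4, n5, n7, n8 are mutually adjacent (a clique of size 6), so at least 6 colors are needed.
6 colors suffice: color 1 → {n4}; color 2 → {n6, n7}; color 3 → {n8}; color 4 → {n3, n9}; color 5 → {n1, n2}; color 6 → {n5}. No two adjacent vertices share a color.

6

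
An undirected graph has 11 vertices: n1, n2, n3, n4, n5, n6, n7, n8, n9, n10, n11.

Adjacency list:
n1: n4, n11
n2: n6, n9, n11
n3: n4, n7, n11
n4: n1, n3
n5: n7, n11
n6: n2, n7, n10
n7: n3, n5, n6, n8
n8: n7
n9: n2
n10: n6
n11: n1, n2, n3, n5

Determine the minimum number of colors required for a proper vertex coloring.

The cycle n11-n3-n7-n6-n2-n11 has odd length 5, so it cannot be 2-colored; at least 3 colors are needed.
3 colors suffice: color 1 → {n4, n7, n9, n10, n11}; color 2 → {n1, n3, n5, n6, n8}; color 3 → {n2}. Every edge joins two different colors.

3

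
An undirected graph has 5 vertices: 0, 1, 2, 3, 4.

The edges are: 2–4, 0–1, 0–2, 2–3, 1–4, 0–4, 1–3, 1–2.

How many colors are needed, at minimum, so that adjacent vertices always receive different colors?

0, 1, 2, 4 are pairwise adjacent (a clique of size 4), so at least 4 colors are needed.
A valid assignment using 4 colors: 0=d, 1=b, 2=a, 3=c, 4=c. Every edge joins two different colors.

4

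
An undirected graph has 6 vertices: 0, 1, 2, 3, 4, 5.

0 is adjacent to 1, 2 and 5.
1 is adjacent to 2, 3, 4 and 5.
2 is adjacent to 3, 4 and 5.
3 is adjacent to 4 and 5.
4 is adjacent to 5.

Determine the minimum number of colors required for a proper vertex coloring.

1, 2, 3, 4, 5 form a clique, so at least 5 colors are needed.
5 colors suffice: color red → {2}; color blue → {5}; color green → {1}; color yellow → {0, 4}; color purple → {3}. No two adjacent vertices share a color.

5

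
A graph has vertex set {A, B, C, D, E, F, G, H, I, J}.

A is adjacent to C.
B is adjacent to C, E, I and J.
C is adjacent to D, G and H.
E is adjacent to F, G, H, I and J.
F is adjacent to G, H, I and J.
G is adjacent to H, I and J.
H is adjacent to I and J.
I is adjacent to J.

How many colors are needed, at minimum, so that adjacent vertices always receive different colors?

6

E, F, G, H, I, J are pairwise adjacent (a clique of size 6), so at least 6 colors are needed.
One proper 6-coloring: A=2, B=3, C=1, D=2, E=4, F=6, G=3, H=5, I=1, J=2. Every edge joins two different colors.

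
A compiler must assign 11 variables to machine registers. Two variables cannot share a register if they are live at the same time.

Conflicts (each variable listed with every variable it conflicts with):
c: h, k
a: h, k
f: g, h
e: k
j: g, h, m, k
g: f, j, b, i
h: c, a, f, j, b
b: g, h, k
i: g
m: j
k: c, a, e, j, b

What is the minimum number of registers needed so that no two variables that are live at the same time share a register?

a and h conflict, so at least 2 registers are needed.
Using 2 registers: c=2, a=2, f=2, e=2, j=2, g=1, h=1, b=2, i=2, m=1, k=1. Each listed conflict is separated.

2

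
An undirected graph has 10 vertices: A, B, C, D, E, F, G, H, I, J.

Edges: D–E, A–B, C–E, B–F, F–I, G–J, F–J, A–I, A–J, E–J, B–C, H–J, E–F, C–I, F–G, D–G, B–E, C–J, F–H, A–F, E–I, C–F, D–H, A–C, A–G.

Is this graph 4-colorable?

The chromatic number is 4. B, C, E, F are pairwise adjacent (a clique of size 4), so at least 4 colors are needed.
4 colors suffice: color red → {D, F}; color blue → {A, E, H}; color green → {B, I, J}; color yellow → {C, G}.
That is already a proper 4-coloring.

Yes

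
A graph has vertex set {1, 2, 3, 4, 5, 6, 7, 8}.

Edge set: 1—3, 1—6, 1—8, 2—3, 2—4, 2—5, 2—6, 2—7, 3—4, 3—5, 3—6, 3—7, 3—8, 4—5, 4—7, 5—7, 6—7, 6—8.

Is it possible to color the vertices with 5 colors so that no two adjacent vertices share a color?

The chromatic number is 5. 2, 3, 4, 5, 7 form a clique, so at least 5 colors are needed.
5 colors suffice: color a → {3}; color b → {1, 7}; color c → {2, 8}; color d → {5, 6}; color e → {4}.
That is already a proper 5-coloring.

Yes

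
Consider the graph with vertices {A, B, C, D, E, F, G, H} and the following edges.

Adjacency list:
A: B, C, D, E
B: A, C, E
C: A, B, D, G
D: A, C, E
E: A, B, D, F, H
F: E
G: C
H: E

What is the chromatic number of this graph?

3

A, C, D are mutually adjacent, so at least 3 colors are needed.
A valid assignment using 3 colors: A=2, B=3, C=1, D=3, E=1, F=2, G=2, H=2. Every edge joins two different colors.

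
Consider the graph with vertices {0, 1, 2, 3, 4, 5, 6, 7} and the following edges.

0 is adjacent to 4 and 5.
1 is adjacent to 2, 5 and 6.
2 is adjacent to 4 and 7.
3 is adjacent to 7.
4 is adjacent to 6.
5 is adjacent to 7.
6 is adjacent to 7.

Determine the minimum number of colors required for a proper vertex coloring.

The cycle 1-2-4-0-5-1 has odd length 5, so it cannot be 2-colored; at least 3 colors are needed.
3 colors suffice: color red → {1, 4, 7}; color blue → {2, 3, 5, 6}; color green → {0}. No two adjacent vertices share a color.

3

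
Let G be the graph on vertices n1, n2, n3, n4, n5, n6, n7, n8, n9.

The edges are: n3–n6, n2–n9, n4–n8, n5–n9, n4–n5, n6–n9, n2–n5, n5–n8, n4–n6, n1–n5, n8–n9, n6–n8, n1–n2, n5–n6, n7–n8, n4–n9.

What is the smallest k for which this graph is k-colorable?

n4, n5, n6, n8, n9 form a clique, so at least 5 colors are needed.
One proper 5-coloring: n1=green, n2=blue, n3=red, n4=purple, n5=red, n6=green, n7=red, n8=blue, n9=yellow. Each edge has distinct colors on its endpoints.

5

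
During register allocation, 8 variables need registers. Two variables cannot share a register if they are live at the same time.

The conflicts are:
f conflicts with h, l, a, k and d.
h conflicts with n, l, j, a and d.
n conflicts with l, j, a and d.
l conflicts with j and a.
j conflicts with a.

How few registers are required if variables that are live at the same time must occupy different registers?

5

h, n, l, j, a pairwise conflict, so at least 5 registers are needed.
5 registers suffice: register 1 → {h, k}; register 2 → {l, d}; register 3 → {f, n}; register 4 → {a}; register 5 → {j}. Each listed conflict is separated.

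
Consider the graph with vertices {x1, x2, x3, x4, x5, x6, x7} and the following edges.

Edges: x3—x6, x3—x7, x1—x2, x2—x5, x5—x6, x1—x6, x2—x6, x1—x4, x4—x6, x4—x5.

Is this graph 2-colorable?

x1, x4, x6 form a triangle, so at least 3 colors are needed.
So 2 colors are not enough.

No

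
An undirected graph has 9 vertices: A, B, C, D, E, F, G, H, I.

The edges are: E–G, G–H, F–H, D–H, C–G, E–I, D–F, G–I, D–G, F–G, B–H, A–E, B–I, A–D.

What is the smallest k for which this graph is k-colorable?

4

D, F, G, H are pairwise adjacent (a clique of size 4), so at least 4 colors are needed.
4 colors suffice: color 1 → {A, B, G}; color 2 → {C, D, E}; color 3 → {H, I}; color 4 → {F}. No two adjacent vertices share a color.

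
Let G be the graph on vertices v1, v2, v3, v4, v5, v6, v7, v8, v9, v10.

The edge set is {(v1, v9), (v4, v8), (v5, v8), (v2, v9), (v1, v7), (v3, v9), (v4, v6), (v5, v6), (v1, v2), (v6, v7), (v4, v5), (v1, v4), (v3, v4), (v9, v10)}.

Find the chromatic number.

3

v4, v5, v8 are pairwise adjacent, so at least 3 colors are needed.
3 colors suffice: color 1 → {v4, v7, v9}; color 2 → {v1, v3, v5, v10}; color 3 → {v2, v6, v8}. No two adjacent vertices share a color.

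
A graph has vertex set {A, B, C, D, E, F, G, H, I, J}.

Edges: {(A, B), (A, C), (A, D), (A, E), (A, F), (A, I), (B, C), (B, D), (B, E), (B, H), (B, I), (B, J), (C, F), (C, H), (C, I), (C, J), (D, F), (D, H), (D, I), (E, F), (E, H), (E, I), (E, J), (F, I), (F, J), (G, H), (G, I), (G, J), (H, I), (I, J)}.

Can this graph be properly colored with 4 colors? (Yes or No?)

The chromatic number is 4. B, E, H, I are mutually adjacent (a clique of size 4), so at least 4 colors are needed.
4 colors suffice: A=3, B=2, C=4, D=4, E=4, F=2, G=2, H=3, I=1, J=3.
That is already a proper 4-coloring.

Yes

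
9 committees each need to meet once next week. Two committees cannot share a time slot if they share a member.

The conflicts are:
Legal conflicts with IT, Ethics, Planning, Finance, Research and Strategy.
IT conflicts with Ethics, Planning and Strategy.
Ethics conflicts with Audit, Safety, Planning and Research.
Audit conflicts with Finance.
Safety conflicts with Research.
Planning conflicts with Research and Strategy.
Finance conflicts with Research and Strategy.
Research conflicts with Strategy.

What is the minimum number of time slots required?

4

Legal, Finance, Research, Strategy are mutually in conflict, so at least 4 time slots are needed.
4 time slots suffice: Legal=2, IT=1, Ethics=3, Audit=1, Safety=2, Planning=4, Finance=4, Research=1, Strategy=3. No two conflicting committees share a time slot.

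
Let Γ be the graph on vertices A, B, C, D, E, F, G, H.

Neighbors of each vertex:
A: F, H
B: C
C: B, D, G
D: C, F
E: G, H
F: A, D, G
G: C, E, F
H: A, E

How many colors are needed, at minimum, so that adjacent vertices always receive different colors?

The cycle G-E-H-A-F-G has odd length 5, so it cannot be 2-colored; at least 3 colors are needed.
One proper 3-coloring: A=2, B=2, C=1, D=2, E=3, F=1, G=2, H=1. Each edge has distinct colors on its endpoints.

3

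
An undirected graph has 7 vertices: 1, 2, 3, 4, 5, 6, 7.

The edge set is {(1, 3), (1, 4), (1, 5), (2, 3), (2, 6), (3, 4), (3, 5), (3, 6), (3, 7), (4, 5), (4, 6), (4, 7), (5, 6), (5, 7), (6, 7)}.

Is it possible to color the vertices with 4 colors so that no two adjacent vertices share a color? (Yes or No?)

3, 4, 5, 6, 7 form a clique, so at least 5 colors are needed.
So 4 colors are not enough.

No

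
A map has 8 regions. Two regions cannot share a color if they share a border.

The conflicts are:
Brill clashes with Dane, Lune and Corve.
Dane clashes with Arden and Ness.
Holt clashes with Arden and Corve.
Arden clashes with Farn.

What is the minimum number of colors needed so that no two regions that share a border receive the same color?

3

The cycle Dane-Arden-Holt-Corve-Brill-Dane has odd length 5, so it cannot be 2-colored; at least 3 colors are needed.
3 colors suffice: color 1 → {Brill, Arden, Ness}; color 2 → {Dane, Holt, Lune, Farn}; color 3 → {Corve}. No two conflicting regions share a color.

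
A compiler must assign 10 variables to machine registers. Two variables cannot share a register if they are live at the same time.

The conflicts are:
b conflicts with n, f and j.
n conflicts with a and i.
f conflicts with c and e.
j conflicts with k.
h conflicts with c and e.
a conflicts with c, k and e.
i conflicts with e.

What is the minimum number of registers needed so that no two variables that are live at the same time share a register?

3

The cycle f-c-a-n-b-f has odd length 5, so it cannot be 2-colored; at least 3 registers are needed.
3 registers suffice: register 1 → {b, h, a, i}; register 2 → {n, j, c, e}; register 3 → {f, k}. No two conflicting variables share a register.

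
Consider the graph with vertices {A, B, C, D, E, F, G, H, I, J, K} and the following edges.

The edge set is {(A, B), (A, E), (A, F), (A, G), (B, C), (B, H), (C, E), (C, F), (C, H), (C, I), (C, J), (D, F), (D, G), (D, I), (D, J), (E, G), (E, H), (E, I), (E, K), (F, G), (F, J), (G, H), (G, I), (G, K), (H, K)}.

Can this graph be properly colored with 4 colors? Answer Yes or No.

Yes

The chromatic number is 4. E, G, H, K form a clique, so at least 4 colors are needed.
4 colors suffice: color 1 → {C, G}; color 2 → {B, E, F}; color 3 → {A, D, H}; color 4 → {I, J, K}.
That is already a proper 4-coloring.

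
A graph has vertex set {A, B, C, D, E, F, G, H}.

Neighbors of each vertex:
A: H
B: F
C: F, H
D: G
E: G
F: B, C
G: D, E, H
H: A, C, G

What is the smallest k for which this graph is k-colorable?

2

C and H are adjacent, so at least 2 colors are needed.
2 colors suffice: color 1 → {D, E, F, H}; color 2 → {A, B, C, G}. Each edge has distinct colors on its endpoints.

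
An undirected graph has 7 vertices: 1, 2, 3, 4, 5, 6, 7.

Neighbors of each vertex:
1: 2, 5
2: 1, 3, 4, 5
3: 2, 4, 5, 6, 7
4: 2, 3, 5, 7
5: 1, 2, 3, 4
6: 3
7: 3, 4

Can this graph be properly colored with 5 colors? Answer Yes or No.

The chromatic number is 4. 2, 3, 4, 5 are pairwise adjacent (a clique of size 4), so at least 4 colors are needed.
4 colors suffice: color red → {1, 3}; color blue → {5, 6, 7}; color green → {2}; color yellow → {4}.
Since 5 ≥ 4, a proper 5-coloring certainly exists.

Yes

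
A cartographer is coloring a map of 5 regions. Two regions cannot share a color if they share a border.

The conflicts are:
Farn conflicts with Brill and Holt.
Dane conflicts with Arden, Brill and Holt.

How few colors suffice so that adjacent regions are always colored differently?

Dane and Arden conflict, so at least 2 colors are needed.
2 colors suffice: color 1 → {Farn, Dane}; color 2 → {Arden, Brill, Holt}. No two conflicting regions share a color.

2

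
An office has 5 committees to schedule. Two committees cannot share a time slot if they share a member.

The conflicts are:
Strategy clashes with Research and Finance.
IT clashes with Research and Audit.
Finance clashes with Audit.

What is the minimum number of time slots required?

The cycle Finance-Audit-IT-Research-Strategy-Finance has odd length 5, so it cannot be 2-colored; at least 3 time slots are needed.
3 time slots suffice: time slot 1 → {IT, Finance}; time slot 2 → {Research, Audit}; time slot 3 → {Strategy}. Every pair that conflicts lands in different time slots.

3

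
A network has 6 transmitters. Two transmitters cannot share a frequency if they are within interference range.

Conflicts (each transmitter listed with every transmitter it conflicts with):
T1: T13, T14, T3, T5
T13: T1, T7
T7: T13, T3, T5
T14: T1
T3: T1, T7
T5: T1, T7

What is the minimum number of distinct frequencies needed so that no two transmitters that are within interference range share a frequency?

T1 and T13 conflict, so at least 2 frequencies are needed.
A valid assignment using 2 frequencies: T1=1, T13=2, T7=1, T14=2, T3=2, T5=2. Every pair that conflicts lands in different frequencies.

2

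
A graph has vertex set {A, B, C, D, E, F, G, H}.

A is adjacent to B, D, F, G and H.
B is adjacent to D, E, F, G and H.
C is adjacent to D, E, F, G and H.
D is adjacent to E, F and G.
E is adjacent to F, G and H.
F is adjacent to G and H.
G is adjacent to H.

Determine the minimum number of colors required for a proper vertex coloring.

5

A, B, F, G, H form a clique, so at least 5 colors are needed.
5 colors suffice: color red → {G}; color blue → {F}; color green → {D, H}; color yellow → {B, C}; color purple → {A, E}. No two adjacent vertices share a color.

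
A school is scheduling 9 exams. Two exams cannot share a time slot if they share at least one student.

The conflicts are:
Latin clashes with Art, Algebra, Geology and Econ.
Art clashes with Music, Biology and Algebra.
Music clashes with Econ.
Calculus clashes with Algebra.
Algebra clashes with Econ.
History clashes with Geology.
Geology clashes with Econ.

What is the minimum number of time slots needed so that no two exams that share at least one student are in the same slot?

3

Latin, Algebra, Econ all conflict with each other, so at least 3 time slots are needed.
3 time slots suffice: time slot 1 → {Latin, Music, Biology, Calculus, History}; time slot 2 → {Algebra, Geology}; time slot 3 → {Art, Econ}. Each listed conflict is separated.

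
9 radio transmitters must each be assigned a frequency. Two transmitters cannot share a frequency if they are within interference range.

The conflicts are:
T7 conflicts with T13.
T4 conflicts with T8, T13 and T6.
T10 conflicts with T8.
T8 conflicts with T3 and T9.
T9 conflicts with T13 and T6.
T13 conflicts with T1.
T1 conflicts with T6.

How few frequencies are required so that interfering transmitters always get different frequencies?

T1 and T6 conflict, so at least 2 frequencies are needed.
2 frequencies suffice: frequency 1 → {T8, T13, T6}; frequency 2 → {T7, T4, T10, T3, T9, T1}. No two conflicting transmitters share a frequency.

2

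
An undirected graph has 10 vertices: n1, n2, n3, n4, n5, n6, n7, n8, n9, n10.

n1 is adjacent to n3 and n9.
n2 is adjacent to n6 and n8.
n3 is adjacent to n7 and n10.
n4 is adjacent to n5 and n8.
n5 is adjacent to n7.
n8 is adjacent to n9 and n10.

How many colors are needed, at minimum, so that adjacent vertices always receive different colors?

3

The cycle n1-n9-n8-n10-n3-n1 has odd length 5, so it cannot be 2-colored; at least 3 colors are needed.
A valid assignment using 3 colors: n1=2, n2=2, n3=1, n4=2, n5=1, n6=1, n7=2, n8=1, n9=3, n10=2. Every edge joins two different colors.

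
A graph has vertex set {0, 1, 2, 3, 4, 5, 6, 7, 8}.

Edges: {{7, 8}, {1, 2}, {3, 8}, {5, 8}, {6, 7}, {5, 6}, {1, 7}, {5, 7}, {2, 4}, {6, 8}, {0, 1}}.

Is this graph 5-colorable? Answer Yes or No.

Yes

The chromatic number is 4. 5, 6, 7, 8 are pairwise adjacent (a clique of size 4), so at least 4 colors are needed.
4 colors suffice: color red → {1, 4, 8}; color blue → {0, 2, 3, 7}; color green → {5}; color yellow → {6}.
Since 5 ≥ 4, a proper 5-coloring certainly exists.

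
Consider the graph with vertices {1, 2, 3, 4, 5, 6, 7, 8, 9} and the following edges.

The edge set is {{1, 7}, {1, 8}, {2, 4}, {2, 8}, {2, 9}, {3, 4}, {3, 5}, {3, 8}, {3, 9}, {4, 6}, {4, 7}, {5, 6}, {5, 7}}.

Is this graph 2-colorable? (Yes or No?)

The cycle 3-5-7-1-8-3 has odd length 5, so it cannot be 2-colored; at least 3 colors are needed.
So 2 colors are not enough.

No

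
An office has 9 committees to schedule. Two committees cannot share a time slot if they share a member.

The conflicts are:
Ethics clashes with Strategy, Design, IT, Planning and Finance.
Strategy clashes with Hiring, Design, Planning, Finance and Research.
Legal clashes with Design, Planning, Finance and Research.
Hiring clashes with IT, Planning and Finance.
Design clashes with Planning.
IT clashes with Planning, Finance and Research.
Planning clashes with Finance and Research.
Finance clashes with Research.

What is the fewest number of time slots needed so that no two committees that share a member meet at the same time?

4

Ethics, Strategy, Design, Planning all conflict with each other, so at least 4 time slots are needed.
4 time slots suffice: time slot 1 → {Planning}; time slot 2 → {Design, Finance}; time slot 3 → {Strategy, Legal, IT}; time slot 4 → {Ethics, Hiring, Research}. No two conflicting committees share a time slot.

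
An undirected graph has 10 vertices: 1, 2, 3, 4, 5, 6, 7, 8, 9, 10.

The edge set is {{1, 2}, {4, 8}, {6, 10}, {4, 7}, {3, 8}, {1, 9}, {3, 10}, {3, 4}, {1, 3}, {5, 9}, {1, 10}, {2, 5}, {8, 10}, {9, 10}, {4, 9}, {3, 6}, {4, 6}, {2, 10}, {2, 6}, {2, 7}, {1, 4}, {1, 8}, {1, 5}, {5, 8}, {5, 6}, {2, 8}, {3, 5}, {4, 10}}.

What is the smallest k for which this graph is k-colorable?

5

1, 3, 4, 8, 10 form a clique, so at least 5 colors are needed.
One proper 5-coloring: 1=green, 2=yellow, 3=yellow, 4=red, 5=red, 6=green, 7=blue, 8=purple, 9=yellow, 10=blue. Every edge joins two different colors.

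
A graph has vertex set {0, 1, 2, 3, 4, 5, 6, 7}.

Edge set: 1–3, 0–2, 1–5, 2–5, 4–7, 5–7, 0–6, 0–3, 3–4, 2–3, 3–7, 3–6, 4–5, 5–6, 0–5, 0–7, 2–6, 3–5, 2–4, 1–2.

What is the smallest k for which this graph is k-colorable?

0, 2, 3, 5, 6 form a clique, so at least 5 colors are needed.
A valid assignment using 5 colors: 0=yellow, 1=yellow, 2=green, 3=red, 4=yellow, 5=blue, 6=purple, 7=green. Each edge has distinct colors on its endpoints.

5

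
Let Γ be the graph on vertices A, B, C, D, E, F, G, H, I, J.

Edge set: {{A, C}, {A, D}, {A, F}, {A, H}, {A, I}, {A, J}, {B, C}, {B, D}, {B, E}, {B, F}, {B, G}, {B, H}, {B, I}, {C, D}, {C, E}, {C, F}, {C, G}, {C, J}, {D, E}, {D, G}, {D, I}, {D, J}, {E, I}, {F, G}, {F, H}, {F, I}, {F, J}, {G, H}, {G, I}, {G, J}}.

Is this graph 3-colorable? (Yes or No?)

B, F, G, I are pairwise adjacent (a clique of size 4), so at least 4 colors are needed.
So 3 colors are not enough.

No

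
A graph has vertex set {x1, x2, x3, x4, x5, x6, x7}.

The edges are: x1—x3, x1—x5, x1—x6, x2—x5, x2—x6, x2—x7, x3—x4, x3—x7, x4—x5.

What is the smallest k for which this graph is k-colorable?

The cycle x2-x6-x1-x3-x7-x2 has odd length 5, so it cannot be 2-colored; at least 3 colors are needed.
3 colors suffice: color 1 → {x1, x2, x4}; color 2 → {x3, x5, x6}; color 3 → {x7}. Every edge joins two different colors.

3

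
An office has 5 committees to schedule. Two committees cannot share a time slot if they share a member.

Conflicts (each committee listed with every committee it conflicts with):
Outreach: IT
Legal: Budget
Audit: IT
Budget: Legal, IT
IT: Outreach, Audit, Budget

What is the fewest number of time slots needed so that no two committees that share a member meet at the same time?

Audit and IT conflict, so at least 2 time slots are needed.
A valid assignment using 2 time slots: Outreach=2, Legal=1, Audit=2, Budget=2, IT=1. Each listed conflict is separated.

2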